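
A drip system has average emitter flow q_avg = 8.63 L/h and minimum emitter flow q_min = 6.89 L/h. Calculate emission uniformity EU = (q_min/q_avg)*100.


EU = (q_min/q_avg)*100 = (6.89/8.63)*100 = 79.8378%

79.8378 %


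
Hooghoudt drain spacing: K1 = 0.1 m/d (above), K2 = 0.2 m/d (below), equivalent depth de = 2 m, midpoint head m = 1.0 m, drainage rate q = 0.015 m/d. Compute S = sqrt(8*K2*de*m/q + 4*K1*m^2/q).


S^2 = 8*K2*de*m/q + 4*K1*m^2/q
S^2 = 8*0.2*2*1.0/0.015 + 4*0.1*1.0^2/0.015
S = sqrt(240.0000)

15.4919 m


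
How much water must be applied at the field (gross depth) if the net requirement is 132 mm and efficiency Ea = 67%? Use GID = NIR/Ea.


Ea = 67% = 0.67
GID = NIR / Ea = 132 / 0.67 = 197.0149 mm

197.0149 mm


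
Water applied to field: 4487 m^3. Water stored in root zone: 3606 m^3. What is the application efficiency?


Ea = V_root / V_field * 100 = 3606 / 4487 * 100 = 80.3655%

80.3655 %


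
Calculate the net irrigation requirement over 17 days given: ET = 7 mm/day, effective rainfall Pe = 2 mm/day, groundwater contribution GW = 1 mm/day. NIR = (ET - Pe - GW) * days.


Daily deficit = ET - Pe - GW = 7 - 2 - 1 = 4 mm/day
NIR = 4 * 17 = 68 mm

68.0000 mm


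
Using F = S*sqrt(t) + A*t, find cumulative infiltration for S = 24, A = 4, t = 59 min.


F = S*sqrt(t) + A*t
F = 24*sqrt(59) + 4*59
F = 24*7.681146 + 236

420.3475 mm


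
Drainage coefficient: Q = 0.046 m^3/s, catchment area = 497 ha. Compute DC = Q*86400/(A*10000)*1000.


DC = Q * 86400 / (A * 10000) * 1000
DC = 0.046 * 86400 / (497 * 10000) * 1000
DC = 3974400.0000 / 4970000

0.7997 mm/day


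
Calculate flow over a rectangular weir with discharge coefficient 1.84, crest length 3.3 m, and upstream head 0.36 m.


Q = C * L * H^(3/2) = 1.84 * 3.3 * 0.36^1.5 = 1.84 * 3.3 * 0.216000

1.3116 m^3/s


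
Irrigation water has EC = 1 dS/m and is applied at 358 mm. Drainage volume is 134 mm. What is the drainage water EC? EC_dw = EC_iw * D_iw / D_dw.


EC_dw = EC_iw * D_iw / D_dw
EC_dw = 1 * 358 / 134
EC_dw = 358 / 134

2.6716 dS/m


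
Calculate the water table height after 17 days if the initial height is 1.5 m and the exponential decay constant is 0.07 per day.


m = m0 * exp(-k*t)
m = 1.5 * exp(-0.07 * 17)
m = 1.5 * exp(-1.1900)

0.4563 m


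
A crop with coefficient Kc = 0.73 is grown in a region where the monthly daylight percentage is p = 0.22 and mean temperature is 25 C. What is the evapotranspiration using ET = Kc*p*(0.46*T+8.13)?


ET = Kc * p * (0.46*T + 8.13)
ET = 0.73 * 0.22 * (0.46*25 + 8.13)
ET = 0.73 * 0.22 * 19.6300

3.1526 mm/day


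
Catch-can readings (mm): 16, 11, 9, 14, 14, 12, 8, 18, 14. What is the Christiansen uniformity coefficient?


mean = 12.888889 mm
MAD = 2.567901 mm
CU = (1 - 2.567901/12.888889)*100

80.0766 %


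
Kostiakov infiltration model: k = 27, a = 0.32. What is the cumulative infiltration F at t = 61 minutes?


F = k * t^a = 27 * 61^0.32
F = 27 * 3.726538

100.6165 mm


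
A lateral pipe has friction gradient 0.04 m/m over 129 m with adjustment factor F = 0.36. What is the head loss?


hf = J * L * F = 0.04 * 129 * 0.36 = 1.8576 m

1.8576 m


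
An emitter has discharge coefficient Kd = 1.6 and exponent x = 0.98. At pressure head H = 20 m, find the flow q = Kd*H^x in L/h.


q = Kd * H^x = 1.6 * 20^0.98 = 1.6 * 18.836898

30.1390 L/h


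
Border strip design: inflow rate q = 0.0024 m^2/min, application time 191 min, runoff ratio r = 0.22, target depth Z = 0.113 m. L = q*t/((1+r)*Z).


L = q*t/((1+r)*Z)
L = 0.0024*191/((1+0.22)*0.113)
L = 0.4584/0.13786

3.3251 m


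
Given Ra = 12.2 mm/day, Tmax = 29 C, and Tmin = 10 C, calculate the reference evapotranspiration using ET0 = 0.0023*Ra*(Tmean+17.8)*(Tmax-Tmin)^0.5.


Tmean = (Tmax + Tmin)/2 = (29 + 10)/2 = 19.5
ET0 = 0.0023 * 12.2 * (19.5 + 17.8) * sqrt(29 - 10)
ET0 = 0.0023 * 12.2 * 37.3 * 4.358899

4.5622 mm/day


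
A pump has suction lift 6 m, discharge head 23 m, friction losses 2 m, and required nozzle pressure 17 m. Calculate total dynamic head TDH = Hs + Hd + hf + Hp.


TDH = Hs + Hd + hf + Hp = 6 + 23 + 2 + 17 = 48

48 m


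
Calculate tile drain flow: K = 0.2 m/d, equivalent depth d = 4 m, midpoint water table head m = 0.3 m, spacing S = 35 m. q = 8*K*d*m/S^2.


q = 8*K*d*m/S^2
q = 8*0.2*4*0.3/35^2
q = 1.9200 / 1225

0.0016 m/d


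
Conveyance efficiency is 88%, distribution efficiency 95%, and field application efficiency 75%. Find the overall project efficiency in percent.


Ec = 0.88, Eb = 0.95, Ea = 0.75
E = 0.88 * 0.95 * 0.75 * 100 = 62.7000%

62.7000 %


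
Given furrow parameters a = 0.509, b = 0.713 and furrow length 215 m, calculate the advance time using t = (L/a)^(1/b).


t = (L/a)^(1/b)
t = (215/0.509)^(1/0.713)
t = 422.396857^(1/0.713)

4815.4591 min


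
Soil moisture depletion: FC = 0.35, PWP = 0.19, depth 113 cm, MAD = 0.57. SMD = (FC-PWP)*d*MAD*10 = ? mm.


SMD = (FC - PWP) * d * MAD * 10
SMD = (0.35 - 0.19) * 113 * 0.57 * 10
SMD = 0.1600 * 113 * 0.57 * 10

103.0560 mm


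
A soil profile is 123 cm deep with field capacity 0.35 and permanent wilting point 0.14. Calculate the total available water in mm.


AWC = (FC - PWP) * d * 10
AWC = (0.35 - 0.14) * 123 * 10
AWC = 0.2100 * 123 * 10

258.3000 mm


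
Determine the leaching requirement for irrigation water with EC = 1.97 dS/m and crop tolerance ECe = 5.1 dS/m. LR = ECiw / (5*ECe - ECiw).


LR = ECiw / (5*ECe - ECiw)
LR = 1.97 / (5*5.1 - 1.97)
LR = 1.97 / 23.5300

0.0837


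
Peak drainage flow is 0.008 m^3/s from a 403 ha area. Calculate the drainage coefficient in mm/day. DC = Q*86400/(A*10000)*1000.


DC = Q * 86400 / (A * 10000) * 1000
DC = 0.008 * 86400 / (403 * 10000) * 1000
DC = 691200.0000 / 4030000

0.1715 mm/day


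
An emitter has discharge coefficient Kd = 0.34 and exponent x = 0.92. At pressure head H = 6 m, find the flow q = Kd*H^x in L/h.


q = Kd * H^x = 0.34 * 6^0.92 = 0.34 * 5.198753

1.7676 L/h


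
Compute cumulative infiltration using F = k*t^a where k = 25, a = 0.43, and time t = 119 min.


F = k * t^a = 25 * 119^0.43
F = 25 * 7.807018

195.1755 mm


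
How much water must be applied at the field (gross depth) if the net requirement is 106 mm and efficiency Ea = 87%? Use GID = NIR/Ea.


Ea = 87% = 0.87
GID = NIR / Ea = 106 / 0.87 = 121.8391 mm

121.8391 mm


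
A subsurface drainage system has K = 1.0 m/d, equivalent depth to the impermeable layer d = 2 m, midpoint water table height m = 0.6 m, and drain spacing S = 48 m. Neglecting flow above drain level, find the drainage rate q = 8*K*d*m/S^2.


q = 8*K*d*m/S^2
q = 8*1.0*2*0.6/48^2
q = 9.6000 / 2304

0.0042 m/d


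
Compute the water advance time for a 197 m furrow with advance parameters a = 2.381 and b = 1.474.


t = (L/a)^(1/b)
t = (197/2.381)^(1/1.474)
t = 82.738345^(1/1.474)

19.9996 min


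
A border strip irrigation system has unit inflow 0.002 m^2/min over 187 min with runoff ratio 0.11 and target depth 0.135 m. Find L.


L = q*t/((1+r)*Z)
L = 0.002*187/((1+0.11)*0.135)
L = 0.374/0.14985

2.4958 m


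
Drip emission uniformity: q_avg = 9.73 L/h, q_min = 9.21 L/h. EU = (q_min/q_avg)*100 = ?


EU = (q_min/q_avg)*100 = (9.21/9.73)*100 = 94.6557%

94.6557 %


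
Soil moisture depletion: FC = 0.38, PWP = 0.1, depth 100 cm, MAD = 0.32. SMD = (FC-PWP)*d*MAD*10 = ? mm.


SMD = (FC - PWP) * d * MAD * 10
SMD = (0.38 - 0.1) * 100 * 0.32 * 10
SMD = 0.2800 * 100 * 0.32 * 10

89.6000 mm


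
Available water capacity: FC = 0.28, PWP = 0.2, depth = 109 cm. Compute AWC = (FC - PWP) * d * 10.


AWC = (FC - PWP) * d * 10
AWC = (0.28 - 0.2) * 109 * 10
AWC = 0.0800 * 109 * 10

87.2000 mm


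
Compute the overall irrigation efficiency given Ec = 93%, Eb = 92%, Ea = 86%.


Ec = 0.93, Eb = 0.92, Ea = 0.86
E = 0.93 * 0.92 * 0.86 * 100 = 73.5816%

73.5816 %


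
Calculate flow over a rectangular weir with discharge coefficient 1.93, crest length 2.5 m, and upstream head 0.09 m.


Q = C * L * H^(3/2) = 1.93 * 2.5 * 0.09^1.5 = 1.93 * 2.5 * 0.027000

0.1303 m^3/s


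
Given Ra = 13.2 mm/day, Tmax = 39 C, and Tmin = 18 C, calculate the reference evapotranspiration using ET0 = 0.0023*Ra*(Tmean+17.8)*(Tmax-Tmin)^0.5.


Tmean = (Tmax + Tmin)/2 = (39 + 18)/2 = 28.5
ET0 = 0.0023 * 13.2 * (28.5 + 17.8) * sqrt(39 - 18)
ET0 = 0.0023 * 13.2 * 46.3 * 4.582576

6.4416 mm/day


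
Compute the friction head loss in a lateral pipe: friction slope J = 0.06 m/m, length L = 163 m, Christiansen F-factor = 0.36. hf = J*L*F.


hf = J * L * F = 0.06 * 163 * 0.36 = 3.5208 m

3.5208 m


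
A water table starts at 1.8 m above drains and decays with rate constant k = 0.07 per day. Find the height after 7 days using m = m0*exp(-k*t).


m = m0 * exp(-k*t)
m = 1.8 * exp(-0.07 * 7)
m = 1.8 * exp(-0.4900)

1.1027 m


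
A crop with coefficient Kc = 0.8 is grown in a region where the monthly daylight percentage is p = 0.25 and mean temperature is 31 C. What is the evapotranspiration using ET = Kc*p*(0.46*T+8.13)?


ET = Kc * p * (0.46*T + 8.13)
ET = 0.8 * 0.25 * (0.46*31 + 8.13)
ET = 0.8 * 0.25 * 22.3900

4.4780 mm/day


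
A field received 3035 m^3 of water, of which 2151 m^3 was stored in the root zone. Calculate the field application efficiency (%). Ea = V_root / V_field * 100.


Ea = V_root / V_field * 100 = 2151 / 3035 * 100 = 70.8731%

70.8731 %


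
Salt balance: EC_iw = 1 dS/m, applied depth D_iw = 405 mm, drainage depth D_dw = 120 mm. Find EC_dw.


EC_dw = EC_iw * D_iw / D_dw
EC_dw = 1 * 405 / 120
EC_dw = 405 / 120

3.3750 dS/m


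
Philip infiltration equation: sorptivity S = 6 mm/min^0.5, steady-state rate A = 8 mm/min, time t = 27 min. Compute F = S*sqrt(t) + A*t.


F = S*sqrt(t) + A*t
F = 6*sqrt(27) + 8*27
F = 6*5.196152 + 216

247.1769 mm


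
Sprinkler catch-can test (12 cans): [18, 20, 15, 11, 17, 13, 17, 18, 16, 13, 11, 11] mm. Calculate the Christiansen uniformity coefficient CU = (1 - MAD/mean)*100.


mean = 15.000000 mm
MAD = 2.666667 mm
CU = (1 - 2.666667/15.000000)*100

82.2222 %


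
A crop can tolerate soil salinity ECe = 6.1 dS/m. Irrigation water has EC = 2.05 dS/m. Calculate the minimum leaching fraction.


LR = ECiw / (5*ECe - ECiw)
LR = 2.05 / (5*6.1 - 2.05)
LR = 2.05 / 28.4500

0.0721


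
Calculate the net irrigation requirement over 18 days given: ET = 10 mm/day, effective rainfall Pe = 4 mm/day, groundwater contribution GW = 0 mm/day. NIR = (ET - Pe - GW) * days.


Daily deficit = ET - Pe - GW = 10 - 4 - 0 = 6 mm/day
NIR = 6 * 18 = 108 mm

108.0000 mm


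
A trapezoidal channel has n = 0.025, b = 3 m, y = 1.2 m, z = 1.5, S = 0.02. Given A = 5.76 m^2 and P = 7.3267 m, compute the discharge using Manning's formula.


R = A/P = 5.76/7.3267 = 0.786166
Q = (1/0.025) * 5.76 * 0.786166^(2/3) * 0.02^0.5

27.7549 m^3/s


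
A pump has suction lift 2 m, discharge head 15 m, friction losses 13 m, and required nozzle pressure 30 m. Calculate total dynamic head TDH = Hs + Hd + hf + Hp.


TDH = Hs + Hd + hf + Hp = 2 + 15 + 13 + 30 = 60

60 m


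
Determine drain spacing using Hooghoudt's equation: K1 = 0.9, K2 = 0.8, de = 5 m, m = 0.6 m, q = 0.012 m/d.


S^2 = 8*K2*de*m/q + 4*K1*m^2/q
S^2 = 8*0.8*5*0.6/0.012 + 4*0.9*0.6^2/0.012
S = sqrt(1708.0000)

41.3280 m


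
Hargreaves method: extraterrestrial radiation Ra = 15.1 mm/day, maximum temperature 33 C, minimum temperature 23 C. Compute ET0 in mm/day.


Tmean = (Tmax + Tmin)/2 = (33 + 23)/2 = 28.0
ET0 = 0.0023 * 15.1 * (28.0 + 17.8) * sqrt(33 - 23)
ET0 = 0.0023 * 15.1 * 45.8 * 3.162278

5.0300 mm/day


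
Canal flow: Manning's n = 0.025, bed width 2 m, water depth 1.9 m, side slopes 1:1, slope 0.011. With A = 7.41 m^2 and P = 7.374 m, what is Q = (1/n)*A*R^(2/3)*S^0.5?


R = A/P = 7.41/7.374 = 1.004882
Q = (1/0.025) * 7.41 * 1.004882^(2/3) * 0.011^0.5

31.1878 m^3/s


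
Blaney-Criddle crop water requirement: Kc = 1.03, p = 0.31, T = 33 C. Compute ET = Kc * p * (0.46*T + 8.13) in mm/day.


ET = Kc * p * (0.46*T + 8.13)
ET = 1.03 * 0.31 * (0.46*33 + 8.13)
ET = 1.03 * 0.31 * 23.3100

7.4429 mm/day


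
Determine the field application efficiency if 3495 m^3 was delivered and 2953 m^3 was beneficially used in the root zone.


Ea = V_root / V_field * 100 = 2953 / 3495 * 100 = 84.4921%

84.4921 %


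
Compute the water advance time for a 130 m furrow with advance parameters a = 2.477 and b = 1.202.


t = (L/a)^(1/b)
t = (130/2.477)^(1/1.202)
t = 52.482842^(1/1.202)

26.9751 min


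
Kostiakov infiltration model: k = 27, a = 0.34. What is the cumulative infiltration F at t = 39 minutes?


F = k * t^a = 27 * 39^0.34
F = 27 * 3.475057

93.8265 mm


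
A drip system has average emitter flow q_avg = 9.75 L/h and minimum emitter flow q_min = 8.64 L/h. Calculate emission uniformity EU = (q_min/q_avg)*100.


EU = (q_min/q_avg)*100 = (8.64/9.75)*100 = 88.6154%

88.6154 %


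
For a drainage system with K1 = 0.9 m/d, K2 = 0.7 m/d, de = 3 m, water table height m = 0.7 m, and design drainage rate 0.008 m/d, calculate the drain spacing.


S^2 = 8*K2*de*m/q + 4*K1*m^2/q
S^2 = 8*0.7*3*0.7/0.008 + 4*0.9*0.7^2/0.008
S = sqrt(1690.5000)

41.1157 m


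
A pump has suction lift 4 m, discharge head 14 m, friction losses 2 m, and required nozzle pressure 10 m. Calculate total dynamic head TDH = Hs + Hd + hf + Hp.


TDH = Hs + Hd + hf + Hp = 4 + 14 + 2 + 10 = 30

30 m


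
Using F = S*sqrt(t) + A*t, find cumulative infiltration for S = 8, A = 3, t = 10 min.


F = S*sqrt(t) + A*t
F = 8*sqrt(10) + 3*10
F = 8*3.162278 + 30

55.2982 mm


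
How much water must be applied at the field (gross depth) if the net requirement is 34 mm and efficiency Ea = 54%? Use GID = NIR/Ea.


Ea = 54% = 0.54
GID = NIR / Ea = 34 / 0.54 = 62.9630 mm

62.9630 mm


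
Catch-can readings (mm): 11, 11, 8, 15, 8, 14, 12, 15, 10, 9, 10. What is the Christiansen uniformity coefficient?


mean = 11.181818 mm
MAD = 2.049587 mm
CU = (1 - 2.049587/11.181818)*100

81.6704 %


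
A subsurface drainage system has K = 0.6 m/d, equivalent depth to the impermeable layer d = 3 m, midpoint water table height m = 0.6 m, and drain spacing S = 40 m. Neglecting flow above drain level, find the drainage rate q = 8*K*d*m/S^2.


q = 8*K*d*m/S^2
q = 8*0.6*3*0.6/40^2
q = 8.6400 / 1600

0.0054 m/d


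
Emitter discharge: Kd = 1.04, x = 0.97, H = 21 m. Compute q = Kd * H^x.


q = Kd * H^x = 1.04 * 21^0.97 = 1.04 * 19.166937

19.9336 L/h


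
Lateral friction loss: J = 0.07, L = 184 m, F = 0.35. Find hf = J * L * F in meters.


hf = J * L * F = 0.07 * 184 * 0.35 = 4.5080 m

4.5080 m


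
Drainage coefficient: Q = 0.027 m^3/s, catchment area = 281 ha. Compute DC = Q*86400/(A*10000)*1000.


DC = Q * 86400 / (A * 10000) * 1000
DC = 0.027 * 86400 / (281 * 10000) * 1000
DC = 2332800.0000 / 2810000

0.8302 mm/day


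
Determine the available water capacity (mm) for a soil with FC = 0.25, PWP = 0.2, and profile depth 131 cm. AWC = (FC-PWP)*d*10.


AWC = (FC - PWP) * d * 10
AWC = (0.25 - 0.2) * 131 * 10
AWC = 0.0500 * 131 * 10

65.5000 mm


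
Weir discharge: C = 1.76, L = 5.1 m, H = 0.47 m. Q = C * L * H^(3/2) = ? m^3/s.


Q = C * L * H^(3/2) = 1.76 * 5.1 * 0.47^1.5 = 1.76 * 5.1 * 0.322216

2.8922 m^3/s


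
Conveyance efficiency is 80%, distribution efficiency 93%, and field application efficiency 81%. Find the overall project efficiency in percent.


Ec = 0.8, Eb = 0.93, Ea = 0.81
E = 0.8 * 0.93 * 0.81 * 100 = 60.2640%

60.2640 %


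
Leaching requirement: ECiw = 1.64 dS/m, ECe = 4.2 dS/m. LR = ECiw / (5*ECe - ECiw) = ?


LR = ECiw / (5*ECe - ECiw)
LR = 1.64 / (5*4.2 - 1.64)
LR = 1.64 / 19.3600

0.0847


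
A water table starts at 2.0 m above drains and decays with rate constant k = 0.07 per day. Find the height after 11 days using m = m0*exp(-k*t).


m = m0 * exp(-k*t)
m = 2.0 * exp(-0.07 * 11)
m = 2.0 * exp(-0.7700)

0.9260 m


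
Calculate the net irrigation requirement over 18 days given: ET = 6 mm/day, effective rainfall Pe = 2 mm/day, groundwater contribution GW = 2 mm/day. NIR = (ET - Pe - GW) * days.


Daily deficit = ET - Pe - GW = 6 - 2 - 2 = 2 mm/day
NIR = 2 * 18 = 36 mm

36.0000 mm


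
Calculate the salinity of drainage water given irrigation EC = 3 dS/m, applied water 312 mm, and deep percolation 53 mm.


EC_dw = EC_iw * D_iw / D_dw
EC_dw = 3 * 312 / 53
EC_dw = 936 / 53

17.6604 dS/m


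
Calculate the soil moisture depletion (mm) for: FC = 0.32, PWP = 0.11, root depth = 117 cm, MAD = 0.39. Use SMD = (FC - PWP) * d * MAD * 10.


SMD = (FC - PWP) * d * MAD * 10
SMD = (0.32 - 0.11) * 117 * 0.39 * 10
SMD = 0.2100 * 117 * 0.39 * 10

95.8230 mm


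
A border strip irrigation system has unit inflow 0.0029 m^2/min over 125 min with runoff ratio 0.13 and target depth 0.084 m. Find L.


L = q*t/((1+r)*Z)
L = 0.0029*125/((1+0.13)*0.084)
L = 0.3625/0.09492

3.8190 m


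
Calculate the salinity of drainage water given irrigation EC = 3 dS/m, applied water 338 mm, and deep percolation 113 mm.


EC_dw = EC_iw * D_iw / D_dw
EC_dw = 3 * 338 / 113
EC_dw = 1014 / 113

8.9735 dS/m


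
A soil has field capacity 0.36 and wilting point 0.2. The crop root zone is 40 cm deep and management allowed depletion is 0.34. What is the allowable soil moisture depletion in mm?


SMD = (FC - PWP) * d * MAD * 10
SMD = (0.36 - 0.2) * 40 * 0.34 * 10
SMD = 0.1600 * 40 * 0.34 * 10

21.7600 mm


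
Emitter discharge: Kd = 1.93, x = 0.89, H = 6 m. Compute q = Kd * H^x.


q = Kd * H^x = 1.93 * 6^0.89 = 1.93 * 4.926683

9.5085 L/h


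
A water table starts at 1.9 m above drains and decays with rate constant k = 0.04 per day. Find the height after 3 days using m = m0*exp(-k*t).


m = m0 * exp(-k*t)
m = 1.9 * exp(-0.04 * 3)
m = 1.9 * exp(-0.1200)

1.6851 m


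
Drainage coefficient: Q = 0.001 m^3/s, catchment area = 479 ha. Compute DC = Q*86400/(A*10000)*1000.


DC = Q * 86400 / (A * 10000) * 1000
DC = 0.001 * 86400 / (479 * 10000) * 1000
DC = 86400.0000 / 4790000

0.0180 mm/day


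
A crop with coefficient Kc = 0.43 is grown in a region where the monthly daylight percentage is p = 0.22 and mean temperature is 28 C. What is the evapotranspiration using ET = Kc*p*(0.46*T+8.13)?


ET = Kc * p * (0.46*T + 8.13)
ET = 0.43 * 0.22 * (0.46*28 + 8.13)
ET = 0.43 * 0.22 * 21.0100

1.9875 mm/day


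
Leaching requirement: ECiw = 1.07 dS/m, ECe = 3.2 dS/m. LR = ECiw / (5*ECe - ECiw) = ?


LR = ECiw / (5*ECe - ECiw)
LR = 1.07 / (5*3.2 - 1.07)
LR = 1.07 / 14.9300

0.0717


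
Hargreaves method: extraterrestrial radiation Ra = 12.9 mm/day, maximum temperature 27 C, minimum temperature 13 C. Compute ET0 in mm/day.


Tmean = (Tmax + Tmin)/2 = (27 + 13)/2 = 20.0
ET0 = 0.0023 * 12.9 * (20.0 + 17.8) * sqrt(27 - 13)
ET0 = 0.0023 * 12.9 * 37.8 * 3.741657

4.1964 mm/day


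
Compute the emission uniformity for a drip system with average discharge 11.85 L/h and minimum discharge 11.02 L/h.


EU = (q_min/q_avg)*100 = (11.02/11.85)*100 = 92.9958%

92.9958 %


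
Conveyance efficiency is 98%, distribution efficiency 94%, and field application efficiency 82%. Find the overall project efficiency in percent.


Ec = 0.98, Eb = 0.94, Ea = 0.82
E = 0.98 * 0.94 * 0.82 * 100 = 75.5384%

75.5384 %


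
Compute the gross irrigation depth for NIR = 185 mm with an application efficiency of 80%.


Ea = 80% = 0.8
GID = NIR / Ea = 185 / 0.8 = 231.2500 mm

231.2500 mm


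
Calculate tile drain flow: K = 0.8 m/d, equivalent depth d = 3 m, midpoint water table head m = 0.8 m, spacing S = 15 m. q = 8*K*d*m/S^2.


q = 8*K*d*m/S^2
q = 8*0.8*3*0.8/15^2
q = 15.3600 / 225

0.0683 m/d


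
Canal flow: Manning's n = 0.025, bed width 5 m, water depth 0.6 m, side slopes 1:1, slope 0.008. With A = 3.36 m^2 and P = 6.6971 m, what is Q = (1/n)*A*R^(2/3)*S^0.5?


R = A/P = 3.36/6.6971 = 0.501710
Q = (1/0.025) * 3.36 * 0.501710^(2/3) * 0.008^0.5

7.5901 m^3/s


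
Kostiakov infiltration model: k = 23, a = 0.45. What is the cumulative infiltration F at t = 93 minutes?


F = k * t^a = 23 * 93^0.45
F = 23 * 7.688070

176.8256 mm


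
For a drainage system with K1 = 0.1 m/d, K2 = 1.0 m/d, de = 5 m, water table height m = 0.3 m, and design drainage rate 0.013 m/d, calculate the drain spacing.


S^2 = 8*K2*de*m/q + 4*K1*m^2/q
S^2 = 8*1.0*5*0.3/0.013 + 4*0.1*0.3^2/0.013
S = sqrt(925.8462)

30.4277 m


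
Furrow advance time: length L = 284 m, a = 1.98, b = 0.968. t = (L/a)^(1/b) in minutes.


t = (L/a)^(1/b)
t = (284/1.98)^(1/0.968)
t = 143.434343^(1/0.968)

169.0236 min


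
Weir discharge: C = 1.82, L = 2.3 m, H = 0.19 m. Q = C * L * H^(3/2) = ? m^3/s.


Q = C * L * H^(3/2) = 1.82 * 2.3 * 0.19^1.5 = 1.82 * 2.3 * 0.082819

0.3467 m^3/s


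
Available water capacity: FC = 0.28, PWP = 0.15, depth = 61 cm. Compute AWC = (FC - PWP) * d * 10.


AWC = (FC - PWP) * d * 10
AWC = (0.28 - 0.15) * 61 * 10
AWC = 0.1300 * 61 * 10

79.3000 mm


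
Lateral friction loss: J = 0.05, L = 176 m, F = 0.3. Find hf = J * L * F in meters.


hf = J * L * F = 0.05 * 176 * 0.3 = 2.6400 m

2.6400 m


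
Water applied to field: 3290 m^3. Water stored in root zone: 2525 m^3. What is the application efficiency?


Ea = V_root / V_field * 100 = 2525 / 3290 * 100 = 76.7477%

76.7477 %


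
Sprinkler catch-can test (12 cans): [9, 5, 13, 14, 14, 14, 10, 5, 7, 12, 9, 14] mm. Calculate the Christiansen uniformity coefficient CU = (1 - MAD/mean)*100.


mean = 10.500000 mm
MAD = 3.000000 mm
CU = (1 - 3.000000/10.500000)*100

71.4286 %


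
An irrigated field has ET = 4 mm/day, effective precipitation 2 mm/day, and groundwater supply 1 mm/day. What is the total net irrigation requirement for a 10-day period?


Daily deficit = ET - Pe - GW = 4 - 2 - 1 = 1 mm/day
NIR = 1 * 10 = 10 mm

10.0000 mm


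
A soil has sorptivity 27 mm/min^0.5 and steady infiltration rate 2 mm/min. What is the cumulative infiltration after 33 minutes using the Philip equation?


F = S*sqrt(t) + A*t
F = 27*sqrt(33) + 2*33
F = 27*5.744563 + 66

221.1032 mm


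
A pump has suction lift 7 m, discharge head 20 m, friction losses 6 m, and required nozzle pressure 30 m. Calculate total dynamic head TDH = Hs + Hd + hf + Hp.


TDH = Hs + Hd + hf + Hp = 7 + 20 + 6 + 30 = 63

63 m


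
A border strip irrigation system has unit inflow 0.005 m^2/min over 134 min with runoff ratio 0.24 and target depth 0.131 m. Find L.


L = q*t/((1+r)*Z)
L = 0.005*134/((1+0.24)*0.131)
L = 0.67/0.16244

4.1246 m


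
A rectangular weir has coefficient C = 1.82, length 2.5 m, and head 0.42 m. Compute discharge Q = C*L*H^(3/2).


Q = C * L * H^(3/2) = 1.82 * 2.5 * 0.42^1.5 = 1.82 * 2.5 * 0.272191

1.2385 m^3/s


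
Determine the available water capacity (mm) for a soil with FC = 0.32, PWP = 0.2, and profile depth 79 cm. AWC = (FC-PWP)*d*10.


AWC = (FC - PWP) * d * 10
AWC = (0.32 - 0.2) * 79 * 10
AWC = 0.1200 * 79 * 10

94.8000 mm


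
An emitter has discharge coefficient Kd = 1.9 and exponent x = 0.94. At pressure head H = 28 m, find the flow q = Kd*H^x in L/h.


q = Kd * H^x = 1.9 * 28^0.94 = 1.9 * 22.926014

43.5594 L/h


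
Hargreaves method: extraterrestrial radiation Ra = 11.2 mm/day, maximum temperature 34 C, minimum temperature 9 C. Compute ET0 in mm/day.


Tmean = (Tmax + Tmin)/2 = (34 + 9)/2 = 21.5
ET0 = 0.0023 * 11.2 * (21.5 + 17.8) * sqrt(34 - 9)
ET0 = 0.0023 * 11.2 * 39.3 * 5.000000

5.0618 mm/day


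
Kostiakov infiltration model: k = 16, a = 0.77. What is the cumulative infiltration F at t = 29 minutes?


F = k * t^a = 16 * 29^0.77
F = 16 * 13.367385

213.8782 mm


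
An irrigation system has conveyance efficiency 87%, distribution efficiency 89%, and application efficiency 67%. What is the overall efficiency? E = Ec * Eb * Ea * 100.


Ec = 0.87, Eb = 0.89, Ea = 0.67
E = 0.87 * 0.89 * 0.67 * 100 = 51.8781%

51.8781 %


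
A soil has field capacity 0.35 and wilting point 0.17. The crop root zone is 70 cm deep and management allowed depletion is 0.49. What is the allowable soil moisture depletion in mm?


SMD = (FC - PWP) * d * MAD * 10
SMD = (0.35 - 0.17) * 70 * 0.49 * 10
SMD = 0.1800 * 70 * 0.49 * 10

61.7400 mm


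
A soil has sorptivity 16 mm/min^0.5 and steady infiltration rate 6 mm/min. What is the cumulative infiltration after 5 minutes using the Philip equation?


F = S*sqrt(t) + A*t
F = 16*sqrt(5) + 6*5
F = 16*2.236068 + 30

65.7771 mm


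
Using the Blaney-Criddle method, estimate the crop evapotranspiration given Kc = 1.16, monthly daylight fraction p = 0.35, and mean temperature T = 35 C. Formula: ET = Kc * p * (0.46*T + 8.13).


ET = Kc * p * (0.46*T + 8.13)
ET = 1.16 * 0.35 * (0.46*35 + 8.13)
ET = 1.16 * 0.35 * 24.2300

9.8374 mm/day


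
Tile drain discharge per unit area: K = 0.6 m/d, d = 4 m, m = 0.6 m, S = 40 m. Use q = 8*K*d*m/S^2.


q = 8*K*d*m/S^2
q = 8*0.6*4*0.6/40^2
q = 11.5200 / 1600

0.0072 m/d


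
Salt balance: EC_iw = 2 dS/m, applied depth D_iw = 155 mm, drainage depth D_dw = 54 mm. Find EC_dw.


EC_dw = EC_iw * D_iw / D_dw
EC_dw = 2 * 155 / 54
EC_dw = 310 / 54

5.7407 dS/m


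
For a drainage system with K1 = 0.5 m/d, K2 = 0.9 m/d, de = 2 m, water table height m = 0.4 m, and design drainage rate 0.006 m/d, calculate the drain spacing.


S^2 = 8*K2*de*m/q + 4*K1*m^2/q
S^2 = 8*0.9*2*0.4/0.006 + 4*0.5*0.4^2/0.006
S = sqrt(1013.3333)

31.8329 m


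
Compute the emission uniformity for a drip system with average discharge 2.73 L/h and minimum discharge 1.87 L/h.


EU = (q_min/q_avg)*100 = (1.87/2.73)*100 = 68.4982%

68.4982 %


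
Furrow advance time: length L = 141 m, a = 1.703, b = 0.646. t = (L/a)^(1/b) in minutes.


t = (L/a)^(1/b)
t = (141/1.703)^(1/0.646)
t = 82.795068^(1/0.646)

931.2090 min


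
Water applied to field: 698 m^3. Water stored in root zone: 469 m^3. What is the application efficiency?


Ea = V_root / V_field * 100 = 469 / 698 * 100 = 67.1920%

67.1920 %


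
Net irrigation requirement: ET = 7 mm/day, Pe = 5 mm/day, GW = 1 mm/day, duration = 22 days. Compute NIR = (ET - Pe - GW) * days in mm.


Daily deficit = ET - Pe - GW = 7 - 5 - 1 = 1 mm/day
NIR = 1 * 22 = 22 mm

22.0000 mm


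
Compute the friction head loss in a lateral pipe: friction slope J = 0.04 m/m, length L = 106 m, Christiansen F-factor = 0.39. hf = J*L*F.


hf = J * L * F = 0.04 * 106 * 0.39 = 1.6536 m

1.6536 m


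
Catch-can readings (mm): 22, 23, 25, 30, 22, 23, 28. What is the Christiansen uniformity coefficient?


mean = 24.714286 mm
MAD = 2.530612 mm
CU = (1 - 2.530612/24.714286)*100

89.7605 %


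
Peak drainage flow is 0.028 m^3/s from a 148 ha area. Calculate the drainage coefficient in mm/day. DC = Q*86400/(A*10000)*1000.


DC = Q * 86400 / (A * 10000) * 1000
DC = 0.028 * 86400 / (148 * 10000) * 1000
DC = 2419200.0000 / 1480000

1.6346 mm/day


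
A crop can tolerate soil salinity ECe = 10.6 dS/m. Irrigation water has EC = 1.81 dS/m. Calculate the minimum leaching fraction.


LR = ECiw / (5*ECe - ECiw)
LR = 1.81 / (5*10.6 - 1.81)
LR = 1.81 / 51.1900

0.0354


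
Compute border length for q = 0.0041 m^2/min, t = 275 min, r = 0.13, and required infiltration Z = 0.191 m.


L = q*t/((1+r)*Z)
L = 0.0041*275/((1+0.13)*0.191)
L = 1.1275/0.21583

5.2240 m


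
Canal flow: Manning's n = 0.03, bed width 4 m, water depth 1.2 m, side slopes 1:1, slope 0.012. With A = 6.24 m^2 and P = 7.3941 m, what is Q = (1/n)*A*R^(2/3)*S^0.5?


R = A/P = 6.24/7.3941 = 0.843916
Q = (1/0.03) * 6.24 * 0.843916^(2/3) * 0.012^0.5

20.3479 m^3/s


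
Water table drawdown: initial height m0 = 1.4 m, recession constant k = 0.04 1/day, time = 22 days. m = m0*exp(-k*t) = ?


m = m0 * exp(-k*t)
m = 1.4 * exp(-0.04 * 22)
m = 1.4 * exp(-0.8800)

0.5807 m


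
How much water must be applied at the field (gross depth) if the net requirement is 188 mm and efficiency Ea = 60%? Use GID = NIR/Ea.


Ea = 60% = 0.6
GID = NIR / Ea = 188 / 0.6 = 313.3333 mm

313.3333 mm


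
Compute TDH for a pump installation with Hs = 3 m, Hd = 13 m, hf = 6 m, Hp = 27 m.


TDH = Hs + Hd + hf + Hp = 3 + 13 + 6 + 27 = 49

49 m


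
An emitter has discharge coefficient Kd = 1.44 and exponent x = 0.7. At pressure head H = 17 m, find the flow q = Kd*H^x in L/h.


q = Kd * H^x = 1.44 * 17^0.7 = 1.44 * 7.266315

10.4635 L/h


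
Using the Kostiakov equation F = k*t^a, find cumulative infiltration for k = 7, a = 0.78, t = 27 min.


F = k * t^a = 7 * 27^0.78
F = 7 * 13.075664

91.5296 mm


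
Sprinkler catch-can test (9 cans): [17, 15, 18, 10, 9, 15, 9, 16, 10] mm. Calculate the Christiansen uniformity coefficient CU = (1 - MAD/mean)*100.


mean = 13.222222 mm
MAD = 3.308642 mm
CU = (1 - 3.308642/13.222222)*100

74.9767 %


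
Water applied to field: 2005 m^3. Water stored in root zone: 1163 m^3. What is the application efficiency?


Ea = V_root / V_field * 100 = 1163 / 2005 * 100 = 58.0050%

58.0050 %


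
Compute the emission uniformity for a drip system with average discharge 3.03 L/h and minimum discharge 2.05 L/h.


EU = (q_min/q_avg)*100 = (2.05/3.03)*100 = 67.6568%

67.6568 %


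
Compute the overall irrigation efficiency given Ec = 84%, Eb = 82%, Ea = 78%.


Ec = 0.84, Eb = 0.82, Ea = 0.78
E = 0.84 * 0.82 * 0.78 * 100 = 53.7264%

53.7264 %


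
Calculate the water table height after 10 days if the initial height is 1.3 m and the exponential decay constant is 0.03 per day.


m = m0 * exp(-k*t)
m = 1.3 * exp(-0.03 * 10)
m = 1.3 * exp(-0.3000)

0.9631 m


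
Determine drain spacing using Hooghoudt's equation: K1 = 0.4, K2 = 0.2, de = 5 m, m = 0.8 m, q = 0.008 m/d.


S^2 = 8*K2*de*m/q + 4*K1*m^2/q
S^2 = 8*0.2*5*0.8/0.008 + 4*0.4*0.8^2/0.008
S = sqrt(928.0000)

30.4631 m


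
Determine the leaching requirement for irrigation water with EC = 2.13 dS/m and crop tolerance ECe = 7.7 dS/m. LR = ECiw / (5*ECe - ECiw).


LR = ECiw / (5*ECe - ECiw)
LR = 2.13 / (5*7.7 - 2.13)
LR = 2.13 / 36.3700

0.0586


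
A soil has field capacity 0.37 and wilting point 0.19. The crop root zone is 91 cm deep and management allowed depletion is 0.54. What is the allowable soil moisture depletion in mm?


SMD = (FC - PWP) * d * MAD * 10
SMD = (0.37 - 0.19) * 91 * 0.54 * 10
SMD = 0.1800 * 91 * 0.54 * 10

88.4520 mm


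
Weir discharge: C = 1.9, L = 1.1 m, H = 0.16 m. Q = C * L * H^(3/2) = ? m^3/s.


Q = C * L * H^(3/2) = 1.9 * 1.1 * 0.16^1.5 = 1.9 * 1.1 * 0.064000

0.1338 m^3/s


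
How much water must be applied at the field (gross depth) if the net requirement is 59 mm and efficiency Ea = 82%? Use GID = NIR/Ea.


Ea = 82% = 0.82
GID = NIR / Ea = 59 / 0.82 = 71.9512 mm

71.9512 mm


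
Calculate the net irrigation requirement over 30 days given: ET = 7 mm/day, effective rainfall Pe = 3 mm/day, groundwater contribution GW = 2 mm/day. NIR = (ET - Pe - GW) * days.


Daily deficit = ET - Pe - GW = 7 - 3 - 2 = 2 mm/day
NIR = 2 * 30 = 60 mm

60.0000 mm


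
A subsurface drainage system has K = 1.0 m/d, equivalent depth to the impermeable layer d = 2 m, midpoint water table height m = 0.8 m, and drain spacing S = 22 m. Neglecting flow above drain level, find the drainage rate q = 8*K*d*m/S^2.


q = 8*K*d*m/S^2
q = 8*1.0*2*0.8/22^2
q = 12.8000 / 484

0.0264 m/d


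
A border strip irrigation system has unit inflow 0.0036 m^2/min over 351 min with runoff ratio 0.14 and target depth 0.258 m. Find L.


L = q*t/((1+r)*Z)
L = 0.0036*351/((1+0.14)*0.258)
L = 1.2636/0.29412

4.2962 m


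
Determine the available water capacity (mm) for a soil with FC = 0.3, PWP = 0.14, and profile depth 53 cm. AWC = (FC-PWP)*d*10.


AWC = (FC - PWP) * d * 10
AWC = (0.3 - 0.14) * 53 * 10
AWC = 0.1600 * 53 * 10

84.8000 mm


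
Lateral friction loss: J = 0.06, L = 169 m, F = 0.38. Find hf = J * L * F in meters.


hf = J * L * F = 0.06 * 169 * 0.38 = 3.8532 m

3.8532 m


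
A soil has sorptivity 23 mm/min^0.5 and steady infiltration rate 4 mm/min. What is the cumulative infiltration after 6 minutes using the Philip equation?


F = S*sqrt(t) + A*t
F = 23*sqrt(6) + 4*6
F = 23*2.449490 + 24

80.3383 mm


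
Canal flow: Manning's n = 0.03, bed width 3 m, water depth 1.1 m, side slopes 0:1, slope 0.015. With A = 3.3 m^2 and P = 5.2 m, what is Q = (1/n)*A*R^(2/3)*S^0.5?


R = A/P = 3.3/5.2 = 0.634615
Q = (1/0.03) * 3.3 * 0.634615^(2/3) * 0.015^0.5

9.9490 m^3/s


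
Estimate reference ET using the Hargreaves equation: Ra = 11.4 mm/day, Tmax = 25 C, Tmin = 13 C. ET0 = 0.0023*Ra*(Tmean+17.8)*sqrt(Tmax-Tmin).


Tmean = (Tmax + Tmin)/2 = (25 + 13)/2 = 19.0
ET0 = 0.0023 * 11.4 * (19.0 + 17.8) * sqrt(25 - 13)
ET0 = 0.0023 * 11.4 * 36.8 * 3.464102

3.3425 mm/day


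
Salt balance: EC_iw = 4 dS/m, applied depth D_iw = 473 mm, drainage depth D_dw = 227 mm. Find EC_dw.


EC_dw = EC_iw * D_iw / D_dw
EC_dw = 4 * 473 / 227
EC_dw = 1892 / 227

8.3348 dS/m


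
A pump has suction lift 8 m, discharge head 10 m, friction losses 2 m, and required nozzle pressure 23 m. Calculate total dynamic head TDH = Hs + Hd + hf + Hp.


TDH = Hs + Hd + hf + Hp = 8 + 10 + 2 + 23 = 43

43 m


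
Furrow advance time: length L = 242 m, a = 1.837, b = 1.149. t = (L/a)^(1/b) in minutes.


t = (L/a)^(1/b)
t = (242/1.837)^(1/1.149)
t = 131.736527^(1/1.149)

69.9563 min


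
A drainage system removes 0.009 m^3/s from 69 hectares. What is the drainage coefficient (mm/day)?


DC = Q * 86400 / (A * 10000) * 1000
DC = 0.009 * 86400 / (69 * 10000) * 1000
DC = 777600.0000 / 690000

1.1270 mm/day


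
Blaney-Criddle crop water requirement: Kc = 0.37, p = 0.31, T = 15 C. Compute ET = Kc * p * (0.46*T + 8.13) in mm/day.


ET = Kc * p * (0.46*T + 8.13)
ET = 0.37 * 0.31 * (0.46*15 + 8.13)
ET = 0.37 * 0.31 * 15.0300

1.7239 mm/day


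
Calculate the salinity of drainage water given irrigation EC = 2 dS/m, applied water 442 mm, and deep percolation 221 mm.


EC_dw = EC_iw * D_iw / D_dw
EC_dw = 2 * 442 / 221
EC_dw = 884 / 221

4.0000 dS/m


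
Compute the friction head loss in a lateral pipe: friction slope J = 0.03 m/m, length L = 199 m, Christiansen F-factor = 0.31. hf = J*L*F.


hf = J * L * F = 0.03 * 199 * 0.31 = 1.8507 m

1.8507 m


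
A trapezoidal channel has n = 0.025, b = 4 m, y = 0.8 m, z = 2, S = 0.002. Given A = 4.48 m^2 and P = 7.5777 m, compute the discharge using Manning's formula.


R = A/P = 4.48/7.5777 = 0.591208
Q = (1/0.025) * 4.48 * 0.591208^(2/3) * 0.002^0.5

5.6452 m^3/s


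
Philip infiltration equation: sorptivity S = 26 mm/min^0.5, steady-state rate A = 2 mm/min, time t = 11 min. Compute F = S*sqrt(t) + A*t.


F = S*sqrt(t) + A*t
F = 26*sqrt(11) + 2*11
F = 26*3.316625 + 22

108.2323 mm


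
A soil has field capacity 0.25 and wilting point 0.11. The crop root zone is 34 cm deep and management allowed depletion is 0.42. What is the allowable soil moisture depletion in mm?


SMD = (FC - PWP) * d * MAD * 10
SMD = (0.25 - 0.11) * 34 * 0.42 * 10
SMD = 0.1400 * 34 * 0.42 * 10

19.9920 mm


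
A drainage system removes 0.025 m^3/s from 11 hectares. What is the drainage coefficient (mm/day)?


DC = Q * 86400 / (A * 10000) * 1000
DC = 0.025 * 86400 / (11 * 10000) * 1000
DC = 2160000.0000 / 110000

19.6364 mm/day


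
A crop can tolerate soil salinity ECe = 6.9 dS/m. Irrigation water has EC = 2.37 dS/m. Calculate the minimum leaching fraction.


LR = ECiw / (5*ECe - ECiw)
LR = 2.37 / (5*6.9 - 2.37)
LR = 2.37 / 32.1300

0.0738


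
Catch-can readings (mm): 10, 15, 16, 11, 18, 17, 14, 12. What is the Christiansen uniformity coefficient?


mean = 14.125000 mm
MAD = 2.375000 mm
CU = (1 - 2.375000/14.125000)*100

83.1858 %


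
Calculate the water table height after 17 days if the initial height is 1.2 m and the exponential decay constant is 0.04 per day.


m = m0 * exp(-k*t)
m = 1.2 * exp(-0.04 * 17)
m = 1.2 * exp(-0.6800)

0.6079 m


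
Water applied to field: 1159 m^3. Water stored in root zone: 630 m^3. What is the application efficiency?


Ea = V_root / V_field * 100 = 630 / 1159 * 100 = 54.3572%

54.3572 %


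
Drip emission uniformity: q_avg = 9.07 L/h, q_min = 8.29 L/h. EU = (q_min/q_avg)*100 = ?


EU = (q_min/q_avg)*100 = (8.29/9.07)*100 = 91.4002%

91.4002 %


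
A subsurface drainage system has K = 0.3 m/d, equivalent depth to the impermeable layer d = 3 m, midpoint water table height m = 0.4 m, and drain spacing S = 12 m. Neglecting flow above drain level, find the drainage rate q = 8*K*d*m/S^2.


q = 8*K*d*m/S^2
q = 8*0.3*3*0.4/12^2
q = 2.8800 / 144

0.0200 m/d


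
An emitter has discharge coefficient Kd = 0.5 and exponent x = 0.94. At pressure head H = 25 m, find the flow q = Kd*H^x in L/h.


q = Kd * H^x = 0.5 * 25^0.94 = 0.5 * 20.609317

10.3047 L/h


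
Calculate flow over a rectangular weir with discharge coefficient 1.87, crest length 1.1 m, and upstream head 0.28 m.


Q = C * L * H^(3/2) = 1.87 * 1.1 * 0.28^1.5 = 1.87 * 1.1 * 0.148162

0.3048 m^3/s


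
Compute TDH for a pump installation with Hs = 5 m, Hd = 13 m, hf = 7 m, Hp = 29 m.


TDH = Hs + Hd + hf + Hp = 5 + 13 + 7 + 29 = 54

54 m


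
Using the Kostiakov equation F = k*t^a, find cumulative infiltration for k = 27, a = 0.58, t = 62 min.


F = k * t^a = 27 * 62^0.58
F = 27 * 10.954364

295.7678 mm


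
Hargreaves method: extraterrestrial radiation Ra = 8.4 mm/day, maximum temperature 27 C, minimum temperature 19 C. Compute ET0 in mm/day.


Tmean = (Tmax + Tmin)/2 = (27 + 19)/2 = 23.0
ET0 = 0.0023 * 8.4 * (23.0 + 17.8) * sqrt(27 - 19)
ET0 = 0.0023 * 8.4 * 40.8 * 2.828427

2.2295 mm/day


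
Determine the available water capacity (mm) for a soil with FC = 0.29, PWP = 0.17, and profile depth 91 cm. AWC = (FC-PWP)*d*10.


AWC = (FC - PWP) * d * 10
AWC = (0.29 - 0.17) * 91 * 10
AWC = 0.1200 * 91 * 10

109.2000 mm


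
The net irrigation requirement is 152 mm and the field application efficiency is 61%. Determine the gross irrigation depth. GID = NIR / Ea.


Ea = 61% = 0.61
GID = NIR / Ea = 152 / 0.61 = 249.1803 mm

249.1803 mm


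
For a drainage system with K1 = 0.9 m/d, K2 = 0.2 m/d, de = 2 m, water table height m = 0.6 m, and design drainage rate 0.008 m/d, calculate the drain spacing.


S^2 = 8*K2*de*m/q + 4*K1*m^2/q
S^2 = 8*0.2*2*0.6/0.008 + 4*0.9*0.6^2/0.008
S = sqrt(402.0000)

20.0499 m


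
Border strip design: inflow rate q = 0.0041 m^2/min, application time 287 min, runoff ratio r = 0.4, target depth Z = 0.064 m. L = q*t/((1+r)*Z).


L = q*t/((1+r)*Z)
L = 0.0041*287/((1+0.4)*0.064)
L = 1.1767/0.0896

13.1328 m


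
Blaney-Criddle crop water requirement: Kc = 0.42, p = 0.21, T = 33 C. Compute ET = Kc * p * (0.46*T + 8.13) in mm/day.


ET = Kc * p * (0.46*T + 8.13)
ET = 0.42 * 0.21 * (0.46*33 + 8.13)
ET = 0.42 * 0.21 * 23.3100

2.0559 mm/day


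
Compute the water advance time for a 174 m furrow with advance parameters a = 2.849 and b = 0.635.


t = (L/a)^(1/b)
t = (174/2.849)^(1/0.635)
t = 61.074061^(1/0.635)

649.1916 min


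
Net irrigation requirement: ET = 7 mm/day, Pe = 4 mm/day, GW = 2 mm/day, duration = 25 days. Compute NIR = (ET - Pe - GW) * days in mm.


Daily deficit = ET - Pe - GW = 7 - 4 - 2 = 1 mm/day
NIR = 1 * 25 = 25 mm

25.0000 mm


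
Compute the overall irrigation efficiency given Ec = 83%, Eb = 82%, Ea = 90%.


Ec = 0.83, Eb = 0.82, Ea = 0.9
E = 0.83 * 0.82 * 0.9 * 100 = 61.2540%

61.2540 %


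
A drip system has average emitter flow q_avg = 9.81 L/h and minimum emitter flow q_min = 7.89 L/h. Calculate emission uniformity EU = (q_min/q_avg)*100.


EU = (q_min/q_avg)*100 = (7.89/9.81)*100 = 80.4281%

80.4281 %


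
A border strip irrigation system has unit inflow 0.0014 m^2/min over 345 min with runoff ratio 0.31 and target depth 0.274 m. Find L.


L = q*t/((1+r)*Z)
L = 0.0014*345/((1+0.31)*0.274)
L = 0.483/0.35894

1.3456 m
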